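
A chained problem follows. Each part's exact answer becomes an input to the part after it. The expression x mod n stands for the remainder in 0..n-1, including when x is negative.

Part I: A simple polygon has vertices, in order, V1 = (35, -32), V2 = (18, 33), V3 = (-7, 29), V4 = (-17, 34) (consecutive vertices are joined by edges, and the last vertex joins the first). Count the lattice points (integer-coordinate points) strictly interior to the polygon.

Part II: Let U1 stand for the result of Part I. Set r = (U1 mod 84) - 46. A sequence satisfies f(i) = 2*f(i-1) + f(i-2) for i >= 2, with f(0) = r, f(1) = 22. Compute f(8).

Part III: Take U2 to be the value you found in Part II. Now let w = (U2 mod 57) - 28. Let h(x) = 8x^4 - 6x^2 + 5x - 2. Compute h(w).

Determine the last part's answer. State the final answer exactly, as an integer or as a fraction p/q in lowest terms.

Part I: cross terms: (35*33 - 18*-32)=1731, (18*29 - -7*33)=753, (-7*34 - -17*29)=255, (-17*-32 - 35*34)=-646; twice the area = |2093| = 2093; area = 2093/2; boundary points = 1 + 1 + 5 + 2 = 9; strictly interior points = area - boundary/2 + 1 = 1043; answer 1043
Part II: U1 = 1043; r = -11; f(2) = 2*(22) + 1*(-11) = 33; iterating: f(2)=33, f(3)=88, f(4)=209, f(5)=506, f(6)=1221, f(7)=2948, f(8)=7117; answer 7117
Part III: U2 = 7117; w = 21; 8*(21)^4 - 6*(21)^2 + 5*(21)^1 - 2 = (1555848) + (-2646) + (105) + (-2) = 1553305; answer 1553305

1553305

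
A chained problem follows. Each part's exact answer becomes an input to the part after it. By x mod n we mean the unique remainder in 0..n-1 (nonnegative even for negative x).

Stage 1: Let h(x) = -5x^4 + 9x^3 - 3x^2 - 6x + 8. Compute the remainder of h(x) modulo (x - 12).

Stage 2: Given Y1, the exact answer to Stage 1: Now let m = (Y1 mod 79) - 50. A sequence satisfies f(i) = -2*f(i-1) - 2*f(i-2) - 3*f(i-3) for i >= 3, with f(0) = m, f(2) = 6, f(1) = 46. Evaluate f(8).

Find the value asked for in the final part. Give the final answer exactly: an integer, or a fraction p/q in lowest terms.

Stage 1: remainder = value at the root: -5*(12)^4 + 9*(12)^3 - 3*(12)^2 - 6*(12)^1 + 8 = (-103680) + (15552) + (-432) + (-72) + (8) = -88624; answer -88624
Stage 2: Y1 = -88624; m = -36; f(3) = -2*(6) - 2*(46) - 3*(-36) = 4; iterating: f(3)=4, f(4)=-158, f(5)=290, f(6)=-276, f(7)=446, f(8)=-1210; answer -1210

-1210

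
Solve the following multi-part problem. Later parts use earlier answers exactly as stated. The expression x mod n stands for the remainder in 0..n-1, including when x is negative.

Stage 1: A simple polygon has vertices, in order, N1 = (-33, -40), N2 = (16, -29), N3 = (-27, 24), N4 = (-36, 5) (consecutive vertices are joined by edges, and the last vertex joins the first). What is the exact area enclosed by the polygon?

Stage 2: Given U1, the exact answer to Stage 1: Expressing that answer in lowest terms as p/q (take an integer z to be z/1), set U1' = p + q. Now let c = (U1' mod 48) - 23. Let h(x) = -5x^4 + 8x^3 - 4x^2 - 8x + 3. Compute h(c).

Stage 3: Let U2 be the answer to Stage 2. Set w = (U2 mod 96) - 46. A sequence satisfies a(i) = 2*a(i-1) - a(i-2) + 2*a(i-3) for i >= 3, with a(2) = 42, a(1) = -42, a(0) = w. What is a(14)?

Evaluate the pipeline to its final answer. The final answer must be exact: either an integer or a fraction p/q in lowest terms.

-3234

Stage 1: cross terms: (-33*-29 - 16*-40)=1597, (16*24 - -27*-29)=-399, (-27*5 - -36*24)=729, (-36*-40 - -33*5)=1605; twice the area = |3532| = 3532; area = 1766; answer 1766
Stage 2: U1 = 1766; threaded value p + q = 1767; c = 16; -5*(16)^4 + 8*(16)^3 - 4*(16)^2 - 8*(16)^1 + 3 = (-327680) + (32768) + (-1024) + (-128) + (3) = -296061; answer -296061
Stage 3: U2 = -296061; w = -43; a(3) = 2*(42) - 1*(-42) + 2*(-43) = 40; iterating: a(3)=40, a(4)=-46, a(5)=-48, a(6)=30, a(7)=16, a(8)=-94, a(9)=-144, a(10)=-162, a(11)=-368, a(12)=-862, a(13)=-1680, a(14)=-3234; answer -3234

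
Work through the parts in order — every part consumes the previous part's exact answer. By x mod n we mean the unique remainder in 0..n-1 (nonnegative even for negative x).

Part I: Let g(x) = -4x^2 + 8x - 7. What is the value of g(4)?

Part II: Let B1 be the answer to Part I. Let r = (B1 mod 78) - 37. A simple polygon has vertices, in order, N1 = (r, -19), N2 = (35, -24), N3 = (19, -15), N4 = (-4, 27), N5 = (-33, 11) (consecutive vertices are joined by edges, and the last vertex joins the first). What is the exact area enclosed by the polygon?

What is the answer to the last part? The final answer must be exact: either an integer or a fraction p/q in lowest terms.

2453/2

Part I: -4*(4)^2 + 8*(4)^1 - 7 = (-64) + (32) + (-7) = -39; answer -39
Part II: B1 = -39; r = 2; cross terms: (2*-24 - 35*-19)=617, (35*-15 - 19*-24)=-69, (19*27 - -4*-15)=453, (-4*11 - -33*27)=847, (-33*-19 - 2*11)=605; twice the area = |2453| = 2453; area = 2453/2; answer 2453/2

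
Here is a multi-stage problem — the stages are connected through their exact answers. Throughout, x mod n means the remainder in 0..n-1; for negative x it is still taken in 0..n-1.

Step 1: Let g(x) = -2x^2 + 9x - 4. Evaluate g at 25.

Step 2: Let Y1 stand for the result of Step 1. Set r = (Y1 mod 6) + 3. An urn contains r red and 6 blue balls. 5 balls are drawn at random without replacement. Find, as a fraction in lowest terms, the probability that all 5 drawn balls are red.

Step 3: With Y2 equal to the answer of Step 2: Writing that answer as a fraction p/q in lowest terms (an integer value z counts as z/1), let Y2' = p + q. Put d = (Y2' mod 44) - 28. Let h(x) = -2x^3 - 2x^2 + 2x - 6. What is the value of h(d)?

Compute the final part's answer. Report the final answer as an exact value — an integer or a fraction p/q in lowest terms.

Step 1: -2*(25)^2 + 9*(25)^1 - 4 = (-1250) + (225) + (-4) = -1029; answer -1029
Step 2: Y1 = -1029; r = 6; total draws C(12,5) = 792; favorable C(6,5) = 6; P = 1/132; answer 1/132
Step 3: Y2 = 1/132; threaded value p + q = 133; d = -27; -2*(-27)^3 - 2*(-27)^2 + 2*(-27)^1 - 6 = (39366) + (-1458) + (-54) + (-6) = 37848; answer 37848

37848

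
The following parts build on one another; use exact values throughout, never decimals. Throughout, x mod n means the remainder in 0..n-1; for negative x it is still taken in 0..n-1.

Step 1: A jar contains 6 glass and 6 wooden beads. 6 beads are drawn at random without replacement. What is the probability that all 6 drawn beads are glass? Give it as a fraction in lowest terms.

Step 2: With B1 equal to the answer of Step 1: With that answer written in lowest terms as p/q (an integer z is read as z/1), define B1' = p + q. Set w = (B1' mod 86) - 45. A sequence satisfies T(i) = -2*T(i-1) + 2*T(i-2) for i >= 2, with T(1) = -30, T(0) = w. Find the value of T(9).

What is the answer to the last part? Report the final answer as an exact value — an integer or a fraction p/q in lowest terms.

-109280

Step 1: total draws C(12,6) = 924; favorable C(6,6) = 1; P = 1/924; answer 1/924
Step 2: B1 = 1/924; threaded value p + q = 925; w = 20; T(2) = -2*(-30) + 2*(20) = 100; iterating: T(2)=100, T(3)=-260, T(4)=720, T(5)=-1960, T(6)=5360, T(7)=-14640, T(8)=40000, T(9)=-109280; answer -109280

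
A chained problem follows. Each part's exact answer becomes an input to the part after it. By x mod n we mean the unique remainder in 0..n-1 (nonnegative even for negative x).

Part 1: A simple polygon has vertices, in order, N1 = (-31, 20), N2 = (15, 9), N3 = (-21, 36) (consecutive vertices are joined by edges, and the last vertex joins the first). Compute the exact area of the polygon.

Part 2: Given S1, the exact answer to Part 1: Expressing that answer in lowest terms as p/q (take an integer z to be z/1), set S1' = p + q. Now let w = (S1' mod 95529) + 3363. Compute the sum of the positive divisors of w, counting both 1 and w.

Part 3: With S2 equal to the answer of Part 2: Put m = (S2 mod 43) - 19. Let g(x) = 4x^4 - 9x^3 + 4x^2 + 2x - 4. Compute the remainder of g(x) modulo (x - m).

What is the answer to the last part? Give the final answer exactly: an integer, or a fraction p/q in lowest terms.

291053

Part 1: cross terms: (-31*9 - 15*20)=-579, (15*36 - -21*9)=729, (-21*20 - -31*36)=696; twice the area = |846| = 846; area = 423; answer 423
Part 2: S1 = 423; threaded value p + q = 424; w = 3787; 3787 = 7 * 541; sigma = (1 + 7) * (1 + 541) = 8 * 542 = 4336; answer 4336
Part 3: S2 = 4336; m = 17; remainder = value at the root: 4*(17)^4 - 9*(17)^3 + 4*(17)^2 + 2*(17)^1 - 4 = (334084) + (-44217) + (1156) + (34) + (-4) = 291053; answer 291053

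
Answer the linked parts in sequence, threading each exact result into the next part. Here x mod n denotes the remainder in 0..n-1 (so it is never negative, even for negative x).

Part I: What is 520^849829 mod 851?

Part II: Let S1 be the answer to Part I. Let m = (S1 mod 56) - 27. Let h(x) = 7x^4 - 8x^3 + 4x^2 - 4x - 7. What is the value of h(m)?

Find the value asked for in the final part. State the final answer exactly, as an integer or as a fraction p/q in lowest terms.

Part I: squarings mod 851: 520^1=520, 520^2=633, 520^4=719, 520^8=404, 520^16=675, 520^32=340, 520^64=715, 520^128=625, 520^256=16, 520^512=256, 520^1024=9, 520^2048=81, 520^4096=604, 520^8192=588, 520^16384=238, 520^32768=478, 520^65536=416, 520^131072=303, 520^262144=752, 520^524288=440; 520^849829 = 520^1 * 520^4 * 520^32 * 520^128 * 520^256 * 520^512 * 520^1024 * 520^4096 * 520^8192 * 520^16384 * 520^32768 * 520^262144 * 520^524288 = 126 (mod 851); answer 126
Part II: S1 = 126; m = -13; 7*(-13)^4 - 8*(-13)^3 + 4*(-13)^2 - 4*(-13)^1 - 7 = (199927) + (17576) + (676) + (52) + (-7) = 218224; answer 218224

218224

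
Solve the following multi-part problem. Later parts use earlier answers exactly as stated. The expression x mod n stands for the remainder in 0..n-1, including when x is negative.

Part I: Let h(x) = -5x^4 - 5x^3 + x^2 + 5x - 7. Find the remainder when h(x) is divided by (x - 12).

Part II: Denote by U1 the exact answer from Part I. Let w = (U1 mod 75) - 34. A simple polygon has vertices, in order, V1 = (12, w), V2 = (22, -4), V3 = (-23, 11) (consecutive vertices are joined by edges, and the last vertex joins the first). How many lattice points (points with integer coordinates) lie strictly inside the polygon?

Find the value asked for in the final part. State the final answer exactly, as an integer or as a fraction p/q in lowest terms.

Part I: remainder = value at the root: -5*(12)^4 - 5*(12)^3 + 1*(12)^2 + 5*(12)^1 - 7 = (-103680) + (-8640) + (144) + (60) + (-7) = -112123; answer -112123
Part II: U1 = -112123; w = -32; cross terms: (12*-4 - 22*-32)=656, (22*11 - -23*-4)=150, (-23*-32 - 12*11)=604; twice the area = |1410| = 1410; area = 705; boundary points = 2 + 15 + 1 = 18; strictly interior points = area - boundary/2 + 1 = 697; answer 697

697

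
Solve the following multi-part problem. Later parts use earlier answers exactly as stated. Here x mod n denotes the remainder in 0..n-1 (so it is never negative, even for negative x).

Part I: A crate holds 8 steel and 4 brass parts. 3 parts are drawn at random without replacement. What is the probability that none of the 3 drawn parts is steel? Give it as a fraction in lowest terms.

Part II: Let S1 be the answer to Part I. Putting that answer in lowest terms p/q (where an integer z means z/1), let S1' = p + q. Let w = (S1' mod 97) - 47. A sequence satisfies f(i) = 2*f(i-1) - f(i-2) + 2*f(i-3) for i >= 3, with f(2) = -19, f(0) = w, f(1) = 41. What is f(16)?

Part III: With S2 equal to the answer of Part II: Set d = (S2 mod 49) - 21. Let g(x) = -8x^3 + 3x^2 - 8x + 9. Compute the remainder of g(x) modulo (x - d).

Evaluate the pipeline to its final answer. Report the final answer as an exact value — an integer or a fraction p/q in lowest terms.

2956

Part I: total draws C(12,3) = 220; favorable C(4,3) = 4; P = 1/55; answer 1/55
Part II: S1 = 1/55; threaded value p + q = 56; w = 9; f(3) = 2*(-19) - 1*(41) + 2*(9) = -61; iterating: f(3)=-61, f(4)=-21, f(5)=-19, f(6)=-139, f(7)=-301, f(8)=-501, f(9)=-979, f(10)=-2059, f(11)=-4141, f(12)=-8181, f(13)=-16339, f(14)=-32779, f(15)=-65581, f(16)=-131061; answer -131061
Part III: S2 = -131061; d = -7; remainder = value at the root: -8*(-7)^3 + 3*(-7)^2 - 8*(-7)^1 + 9 = (2744) + (147) + (56) + (9) = 2956; answer 2956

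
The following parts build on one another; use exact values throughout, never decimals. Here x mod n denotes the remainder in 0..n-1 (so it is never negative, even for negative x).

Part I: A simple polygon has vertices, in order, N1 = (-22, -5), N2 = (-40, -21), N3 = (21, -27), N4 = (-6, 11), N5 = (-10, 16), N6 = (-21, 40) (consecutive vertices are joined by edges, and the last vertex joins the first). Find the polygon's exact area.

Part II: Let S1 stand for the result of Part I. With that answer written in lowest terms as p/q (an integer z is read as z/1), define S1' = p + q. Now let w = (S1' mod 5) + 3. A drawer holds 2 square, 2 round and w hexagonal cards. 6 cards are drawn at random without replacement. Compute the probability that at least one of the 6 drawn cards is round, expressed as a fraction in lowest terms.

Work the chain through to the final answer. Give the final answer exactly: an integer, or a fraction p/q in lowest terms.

9/11

Part I: cross terms: (-22*-21 - -40*-5)=262, (-40*-27 - 21*-21)=1521, (21*11 - -6*-27)=69, (-6*16 - -10*11)=14, (-10*40 - -21*16)=-64, (-21*-5 - -22*40)=985; twice the area = |2787| = 2787; area = 2787/2; answer 2787/2
Part II: S1 = 2787/2; threaded value p + q = 2789; w = 7; total draws C(11,6) = 462; complement C(9,6) = 84; favorable 462 - 84 = 378; P = 9/11; answer 9/11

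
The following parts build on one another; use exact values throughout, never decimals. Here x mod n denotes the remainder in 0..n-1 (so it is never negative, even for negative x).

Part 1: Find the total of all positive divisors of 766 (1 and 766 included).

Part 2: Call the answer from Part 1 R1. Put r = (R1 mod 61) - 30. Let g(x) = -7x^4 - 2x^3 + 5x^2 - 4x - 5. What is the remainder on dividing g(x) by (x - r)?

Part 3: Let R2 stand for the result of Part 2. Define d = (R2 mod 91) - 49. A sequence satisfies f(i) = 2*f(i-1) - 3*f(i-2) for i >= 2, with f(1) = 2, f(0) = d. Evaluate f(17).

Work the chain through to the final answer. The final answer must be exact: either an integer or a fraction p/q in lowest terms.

20402

Part 1: 766 = 2 * 383; sigma = (1 + 2) * (1 + 383) = 3 * 384 = 1152; answer 1152
Part 2: R1 = 1152; r = 24; remainder = value at the root: -7*(24)^4 - 2*(24)^3 + 5*(24)^2 - 4*(24)^1 - 5 = (-2322432) + (-27648) + (2880) + (-96) + (-5) = -2347301; answer -2347301
Part 3: R2 = -2347301; d = -5; f(2) = 2*(2) - 3*(-5) = 19; iterating: f(2)=19, f(3)=32, f(4)=7, f(5)=-82, f(6)=-185, f(7)=-124, f(8)=307, f(9)=986, f(10)=1051, f(11)=-856, f(12)=-4865, f(13)=-7162, f(14)=271, f(15)=22028, f(16)=43243, f(17)=20402; answer 20402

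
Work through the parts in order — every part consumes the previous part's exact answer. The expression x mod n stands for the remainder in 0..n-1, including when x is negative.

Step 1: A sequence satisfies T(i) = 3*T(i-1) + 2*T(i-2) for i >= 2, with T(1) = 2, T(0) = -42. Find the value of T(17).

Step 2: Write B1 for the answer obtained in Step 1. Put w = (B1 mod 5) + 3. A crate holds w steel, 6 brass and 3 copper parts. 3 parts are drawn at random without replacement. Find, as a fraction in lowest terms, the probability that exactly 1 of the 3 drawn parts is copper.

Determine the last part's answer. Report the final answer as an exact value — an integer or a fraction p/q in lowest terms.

Step 1: T(2) = 3*(2) + 2*(-42) = -78; iterating: T(2)=-78, T(3)=-230, T(4)=-846, T(5)=-2998, T(6)=-10686, T(7)=-38054, T(8)=-135534, T(9)=-482710, T(10)=-1719198, T(11)=-6123014, T(12)=-21807438, T(13)=-77668342, T(14)=-276619902, T(15)=-985196390, T(16)=-3508828974, T(17)=-12496879702; answer -12496879702
Step 2: B1 = -12496879702; w = 6; total draws C(15,3) = 455; favorable C(3,1)*C(12,2) = 198; P = 198/455; answer 198/455

198/455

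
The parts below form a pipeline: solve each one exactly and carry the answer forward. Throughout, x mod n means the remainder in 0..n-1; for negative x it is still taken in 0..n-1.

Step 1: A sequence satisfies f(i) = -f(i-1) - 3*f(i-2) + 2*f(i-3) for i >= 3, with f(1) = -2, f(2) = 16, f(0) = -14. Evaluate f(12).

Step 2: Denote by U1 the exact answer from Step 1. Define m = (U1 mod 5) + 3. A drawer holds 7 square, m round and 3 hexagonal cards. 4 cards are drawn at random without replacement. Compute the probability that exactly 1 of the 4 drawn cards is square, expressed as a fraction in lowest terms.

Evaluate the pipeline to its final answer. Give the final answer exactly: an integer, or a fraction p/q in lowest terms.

35/143

Step 1: f(3) = -1*(16) - 3*(-2) + 2*(-14) = -38; iterating: f(3)=-38, f(4)=-14, f(5)=160, f(6)=-194, f(7)=-314, f(8)=1216, f(9)=-662, f(10)=-3614, f(11)=8032, f(12)=1486; answer 1486
Step 2: U1 = 1486; m = 4; total draws C(14,4) = 1001; favorable C(7,1)*C(7,3) = 245; P = 35/143; answer 35/143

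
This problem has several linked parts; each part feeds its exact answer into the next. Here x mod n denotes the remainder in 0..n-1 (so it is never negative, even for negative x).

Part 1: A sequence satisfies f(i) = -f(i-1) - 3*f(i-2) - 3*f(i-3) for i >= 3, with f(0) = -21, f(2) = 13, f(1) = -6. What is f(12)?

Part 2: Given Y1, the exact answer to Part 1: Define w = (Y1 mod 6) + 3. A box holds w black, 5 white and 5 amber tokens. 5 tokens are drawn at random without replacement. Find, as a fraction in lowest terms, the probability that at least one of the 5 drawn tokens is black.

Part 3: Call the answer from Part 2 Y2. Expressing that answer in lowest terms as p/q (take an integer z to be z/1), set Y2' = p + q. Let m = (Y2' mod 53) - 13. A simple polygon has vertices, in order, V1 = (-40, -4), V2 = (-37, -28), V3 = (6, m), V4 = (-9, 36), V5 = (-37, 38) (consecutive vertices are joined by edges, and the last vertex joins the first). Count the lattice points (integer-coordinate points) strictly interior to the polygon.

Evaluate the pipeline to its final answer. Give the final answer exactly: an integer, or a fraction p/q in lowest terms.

2143

Part 1: f(3) = -1*(13) - 3*(-6) - 3*(-21) = 68; iterating: f(3)=68, f(4)=-89, f(5)=-154, f(6)=217, f(7)=512, f(8)=-701, f(9)=-1486, f(10)=2053, f(11)=4508, f(12)=-6209; answer -6209
Part 2: Y1 = -6209; w = 4; total draws C(14,5) = 2002; complement C(10,5) = 252; favorable 2002 - 252 = 1750; P = 125/143; answer 125/143
Part 3: Y2 = 125/143; threaded value p + q = 268; m = -10; cross terms: (-40*-28 - -37*-4)=972, (-37*-10 - 6*-28)=538, (6*36 - -9*-10)=126, (-9*38 - -37*36)=990, (-37*-4 - -40*38)=1668; twice the area = |4294| = 4294; area = 2147; boundary points = 3 + 1 + 1 + 2 + 3 = 10; strictly interior points = area - boundary/2 + 1 = 2143; answer 2143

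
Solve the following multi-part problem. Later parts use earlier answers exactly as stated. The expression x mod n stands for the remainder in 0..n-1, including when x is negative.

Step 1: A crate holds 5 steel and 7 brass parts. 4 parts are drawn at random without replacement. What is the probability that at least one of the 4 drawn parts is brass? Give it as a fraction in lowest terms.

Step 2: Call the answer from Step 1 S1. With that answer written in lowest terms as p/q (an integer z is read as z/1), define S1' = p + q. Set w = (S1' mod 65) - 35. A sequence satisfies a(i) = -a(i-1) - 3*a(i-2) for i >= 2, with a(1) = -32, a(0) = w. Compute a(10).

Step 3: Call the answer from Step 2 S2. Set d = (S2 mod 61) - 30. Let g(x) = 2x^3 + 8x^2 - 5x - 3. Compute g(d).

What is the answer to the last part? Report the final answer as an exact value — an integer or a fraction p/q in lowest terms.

Step 1: total draws C(12,4) = 495; complement C(5,4) = 5; favorable 495 - 5 = 490; P = 98/99; answer 98/99
Step 2: S1 = 98/99; threaded value p + q = 197; w = -33; a(2) = -1*(-32) - 3*(-33) = 131; iterating: a(2)=131, a(3)=-35, a(4)=-358, a(5)=463, a(6)=611, a(7)=-2000, a(8)=167, a(9)=5833, a(10)=-6334; answer -6334
Step 3: S2 = -6334; d = -20; 2*(-20)^3 + 8*(-20)^2 - 5*(-20)^1 - 3 = (-16000) + (3200) + (100) + (-3) = -12703; answer -12703

-12703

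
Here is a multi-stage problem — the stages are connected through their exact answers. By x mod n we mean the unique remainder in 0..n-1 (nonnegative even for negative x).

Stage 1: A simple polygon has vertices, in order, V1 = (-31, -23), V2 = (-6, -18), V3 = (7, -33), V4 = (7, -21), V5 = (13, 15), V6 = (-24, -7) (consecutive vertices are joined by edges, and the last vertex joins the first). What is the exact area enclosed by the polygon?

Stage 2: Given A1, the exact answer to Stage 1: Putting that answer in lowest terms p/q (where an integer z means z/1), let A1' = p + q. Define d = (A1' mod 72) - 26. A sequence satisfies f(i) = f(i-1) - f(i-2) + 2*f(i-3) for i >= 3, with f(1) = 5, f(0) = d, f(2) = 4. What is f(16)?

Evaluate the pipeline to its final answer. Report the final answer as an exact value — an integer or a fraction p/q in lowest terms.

797

Stage 1: cross terms: (-31*-18 - -6*-23)=420, (-6*-33 - 7*-18)=324, (7*-21 - 7*-33)=84, (7*15 - 13*-21)=378, (13*-7 - -24*15)=269, (-24*-23 - -31*-7)=335; twice the area = |1810| = 1810; area = 905; answer 905
Stage 2: A1 = 905; threaded value p + q = 906; d = 16; f(3) = 1*(4) - 1*(5) + 2*(16) = 31; iterating: f(3)=31, f(4)=37, f(5)=14, f(6)=39, f(7)=99, f(8)=88, f(9)=67, f(10)=177, f(11)=286, f(12)=243, f(13)=311, f(14)=640, f(15)=815, f(16)=797; answer 797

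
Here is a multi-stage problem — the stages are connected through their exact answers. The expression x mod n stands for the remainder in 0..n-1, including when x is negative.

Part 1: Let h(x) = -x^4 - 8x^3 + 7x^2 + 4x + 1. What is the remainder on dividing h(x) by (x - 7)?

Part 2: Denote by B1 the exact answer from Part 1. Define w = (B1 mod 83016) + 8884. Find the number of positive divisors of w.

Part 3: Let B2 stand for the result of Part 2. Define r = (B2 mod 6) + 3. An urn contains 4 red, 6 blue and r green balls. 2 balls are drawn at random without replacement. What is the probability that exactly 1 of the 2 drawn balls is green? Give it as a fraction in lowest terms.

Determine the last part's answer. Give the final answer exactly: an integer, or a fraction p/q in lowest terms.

Part 1: remainder = value at the root: -1*(7)^4 - 8*(7)^3 + 7*(7)^2 + 4*(7)^1 + 1 = (-2401) + (-2744) + (343) + (28) + (1) = -4773; answer -4773
Part 2: B1 = -4773; w = 87127; 87127 = 151 * 577; number of divisors = (1+1) * (1+1) = 4; answer 4
Part 3: B2 = 4; r = 7; total draws C(17,2) = 136; favorable C(7,1)*C(10,1) = 70; P = 35/68; answer 35/68

35/68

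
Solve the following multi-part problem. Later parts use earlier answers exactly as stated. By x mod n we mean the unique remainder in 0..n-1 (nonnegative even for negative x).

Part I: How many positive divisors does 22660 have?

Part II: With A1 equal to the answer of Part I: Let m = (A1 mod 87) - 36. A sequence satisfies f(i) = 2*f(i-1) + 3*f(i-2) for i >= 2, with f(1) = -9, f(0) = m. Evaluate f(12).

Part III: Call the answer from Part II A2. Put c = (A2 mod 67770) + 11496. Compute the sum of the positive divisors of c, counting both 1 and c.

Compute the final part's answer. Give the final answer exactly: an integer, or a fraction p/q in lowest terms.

158144

Part I: 22660 = 2^2 * 5 * 11 * 103; number of divisors = (2+1) * (1+1) * (1+1) * (1+1) = 24; answer 24
Part II: A1 = 24; m = -12; f(2) = 2*(-9) + 3*(-12) = -54; iterating: f(2)=-54, f(3)=-135, f(4)=-432, f(5)=-1269, f(6)=-3834, f(7)=-11475, f(8)=-34452, f(9)=-103329, f(10)=-310014, f(11)=-930015, f(12)=-2790072; answer -2790072
Part III: A2 = -2790072; c = 67764; 67764 = 2^2 * 3 * 5647; sigma = (1 + 2 + 4) * (1 + 3) * (1 + 5647) = 7 * 4 * 5648 = 158144; answer 158144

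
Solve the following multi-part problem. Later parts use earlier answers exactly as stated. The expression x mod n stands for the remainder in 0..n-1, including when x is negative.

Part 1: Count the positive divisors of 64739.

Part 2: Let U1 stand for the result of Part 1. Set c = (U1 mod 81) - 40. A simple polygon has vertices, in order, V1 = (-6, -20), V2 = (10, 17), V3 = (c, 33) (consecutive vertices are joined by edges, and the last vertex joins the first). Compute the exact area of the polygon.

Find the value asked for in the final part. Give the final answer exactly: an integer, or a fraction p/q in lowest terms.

979

Part 1: 64739 = 41 * 1579; number of divisors = (1+1) * (1+1) = 4; answer 4
Part 2: U1 = 4; c = -36; cross terms: (-6*17 - 10*-20)=98, (10*33 - -36*17)=942, (-36*-20 - -6*33)=918; twice the area = |1958| = 1958; area = 979; answer 979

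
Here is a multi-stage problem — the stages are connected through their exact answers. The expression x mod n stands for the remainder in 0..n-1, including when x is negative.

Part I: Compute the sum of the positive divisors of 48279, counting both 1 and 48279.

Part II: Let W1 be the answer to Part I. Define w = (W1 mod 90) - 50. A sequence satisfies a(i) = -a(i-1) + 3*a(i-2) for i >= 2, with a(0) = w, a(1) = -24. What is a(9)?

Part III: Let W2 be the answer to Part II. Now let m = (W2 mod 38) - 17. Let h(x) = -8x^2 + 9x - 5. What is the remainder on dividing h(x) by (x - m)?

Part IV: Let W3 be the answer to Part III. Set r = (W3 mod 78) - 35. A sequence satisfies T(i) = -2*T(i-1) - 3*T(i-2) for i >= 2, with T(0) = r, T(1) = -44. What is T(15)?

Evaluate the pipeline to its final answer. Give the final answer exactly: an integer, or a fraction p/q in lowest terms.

Part I: 48279 = 3 * 7 * 11^2 * 19; sigma = (1 + 3) * (1 + 7) * (1 + 11 + 121) * (1 + 19) = 4 * 8 * 133 * 20 = 85120; answer 85120
Part II: W1 = 85120; w = 20; a(2) = -1*(-24) + 3*(20) = 84; iterating: a(2)=84, a(3)=-156, a(4)=408, a(5)=-876, a(6)=2100, a(7)=-4728, a(8)=11028, a(9)=-25212; answer -25212
Part III: W2 = -25212; m = 3; remainder = value at the root: -8*(3)^2 + 9*(3)^1 - 5 = (-72) + (27) + (-5) = -50; answer -50
Part IV: W3 = -50; r = -7; T(2) = -2*(-44) - 3*(-7) = 109; iterating: T(2)=109, T(3)=-86, T(4)=-155, T(5)=568, T(6)=-671, T(7)=-362, T(8)=2737, T(9)=-4388, T(10)=565, T(11)=12034, T(12)=-25763, T(13)=15424, T(14)=46441, T(15)=-139154; answer -139154

-139154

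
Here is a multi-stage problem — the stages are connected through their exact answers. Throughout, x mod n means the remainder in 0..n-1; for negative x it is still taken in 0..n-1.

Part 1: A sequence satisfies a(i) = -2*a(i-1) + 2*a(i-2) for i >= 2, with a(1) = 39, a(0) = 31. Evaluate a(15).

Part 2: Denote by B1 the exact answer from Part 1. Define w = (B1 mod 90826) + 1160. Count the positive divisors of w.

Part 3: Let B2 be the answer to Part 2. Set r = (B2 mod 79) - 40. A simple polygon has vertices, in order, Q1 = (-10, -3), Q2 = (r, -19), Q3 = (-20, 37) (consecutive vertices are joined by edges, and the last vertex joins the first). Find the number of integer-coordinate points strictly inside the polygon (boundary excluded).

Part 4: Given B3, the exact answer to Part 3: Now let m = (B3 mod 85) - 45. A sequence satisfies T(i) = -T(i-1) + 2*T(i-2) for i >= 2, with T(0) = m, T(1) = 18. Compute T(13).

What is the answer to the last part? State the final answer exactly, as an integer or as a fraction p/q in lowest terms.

Part 1: a(2) = -2*(39) + 2*(31) = -16; iterating: a(2)=-16, a(3)=110, a(4)=-252, a(5)=724, a(6)=-1952, a(7)=5352, a(8)=-14608, a(9)=39920, a(10)=-109056, a(11)=297952, a(12)=-814016, a(13)=2223936, a(14)=-6075904, a(15)=16599680; answer 16599680
Part 2: B1 = 16599680; w = 70508; 70508 = 2^2 * 17627; number of divisors = (2+1) * (1+1) = 6; answer 6
Part 3: B2 = 6; r = -34; cross terms: (-10*-19 - -34*-3)=88, (-34*37 - -20*-19)=-1638, (-20*-3 - -10*37)=430; twice the area = |-1120| = 1120; area = 560; boundary points = 8 + 14 + 10 = 32; strictly interior points = area - boundary/2 + 1 = 545; answer 545
Part 4: B3 = 545; m = -10; T(2) = -1*(18) + 2*(-10) = -38; iterating: T(2)=-38, T(3)=74, T(4)=-150, T(5)=298, T(6)=-598, T(7)=1194, T(8)=-2390, T(9)=4778, T(10)=-9558, T(11)=19114, T(12)=-38230, T(13)=76458; answer 76458

76458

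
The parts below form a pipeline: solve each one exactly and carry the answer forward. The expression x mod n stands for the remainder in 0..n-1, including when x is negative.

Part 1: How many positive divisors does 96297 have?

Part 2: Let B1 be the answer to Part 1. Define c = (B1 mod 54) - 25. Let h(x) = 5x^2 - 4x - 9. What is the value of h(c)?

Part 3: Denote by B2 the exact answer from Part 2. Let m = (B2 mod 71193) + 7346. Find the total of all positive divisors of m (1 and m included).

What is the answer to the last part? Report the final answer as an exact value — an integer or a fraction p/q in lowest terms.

Part 1: 96297 = 3 * 32099; number of divisors = (1+1) * (1+1) = 4; answer 4
Part 2: B1 = 4; c = -21; 5*(-21)^2 - 4*(-21)^1 - 9 = (2205) + (84) + (-9) = 2280; answer 2280
Part 3: B2 = 2280; m = 9626; 9626 = 2 * 4813; sigma = (1 + 2) * (1 + 4813) = 3 * 4814 = 14442; answer 14442

14442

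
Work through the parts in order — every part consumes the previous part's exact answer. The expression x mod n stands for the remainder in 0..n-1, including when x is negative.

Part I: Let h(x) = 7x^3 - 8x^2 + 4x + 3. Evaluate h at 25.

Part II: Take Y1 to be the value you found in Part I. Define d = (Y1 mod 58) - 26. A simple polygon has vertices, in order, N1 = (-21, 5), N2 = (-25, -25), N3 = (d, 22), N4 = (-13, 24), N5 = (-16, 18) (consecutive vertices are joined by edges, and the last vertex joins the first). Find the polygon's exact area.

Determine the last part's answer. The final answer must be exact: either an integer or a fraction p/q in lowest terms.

Part I: 7*(25)^3 - 8*(25)^2 + 4*(25)^1 + 3 = (109375) + (-5000) + (100) + (3) = 104478; answer 104478
Part II: Y1 = 104478; d = -6; cross terms: (-21*-25 - -25*5)=650, (-25*22 - -6*-25)=-700, (-6*24 - -13*22)=142, (-13*18 - -16*24)=150, (-16*5 - -21*18)=298; twice the area = |540| = 540; area = 270; answer 270

270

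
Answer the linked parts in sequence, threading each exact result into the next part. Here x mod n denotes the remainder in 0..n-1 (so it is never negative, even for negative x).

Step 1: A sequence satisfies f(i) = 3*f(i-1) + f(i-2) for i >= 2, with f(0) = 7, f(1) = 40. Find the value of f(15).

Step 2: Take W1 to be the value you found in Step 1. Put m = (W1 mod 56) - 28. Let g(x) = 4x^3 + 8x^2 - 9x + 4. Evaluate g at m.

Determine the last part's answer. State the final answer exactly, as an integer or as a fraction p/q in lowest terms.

-44225

Step 1: f(2) = 3*(40) + 1*(7) = 127; iterating: f(2)=127, f(3)=421, f(4)=1390, f(5)=4591, f(6)=15163, f(7)=50080, f(8)=165403, f(9)=546289, f(10)=1804270, f(11)=5959099, f(12)=19681567, f(13)=65003800, f(14)=214692967, f(15)=709082701; answer 709082701
Step 2: W1 = 709082701; m = -23; 4*(-23)^3 + 8*(-23)^2 - 9*(-23)^1 + 4 = (-48668) + (4232) + (207) + (4) = -44225; answer -44225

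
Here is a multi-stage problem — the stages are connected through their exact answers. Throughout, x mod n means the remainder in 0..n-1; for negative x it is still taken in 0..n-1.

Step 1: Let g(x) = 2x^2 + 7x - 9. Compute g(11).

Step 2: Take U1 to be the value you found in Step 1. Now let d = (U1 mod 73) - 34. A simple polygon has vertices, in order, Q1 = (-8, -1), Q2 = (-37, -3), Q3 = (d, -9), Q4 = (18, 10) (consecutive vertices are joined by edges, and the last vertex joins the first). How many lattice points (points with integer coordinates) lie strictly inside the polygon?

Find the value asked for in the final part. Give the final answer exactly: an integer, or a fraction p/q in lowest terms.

Step 1: 2*(11)^2 + 7*(11)^1 - 9 = (242) + (77) + (-9) = 310; answer 310
Step 2: U1 = 310; d = -16; cross terms: (-8*-3 - -37*-1)=-13, (-37*-9 - -16*-3)=285, (-16*10 - 18*-9)=2, (18*-1 - -8*10)=62; twice the area = |336| = 336; area = 168; boundary points = 1 + 3 + 1 + 1 = 6; strictly interior points = area - boundary/2 + 1 = 166; answer 166

166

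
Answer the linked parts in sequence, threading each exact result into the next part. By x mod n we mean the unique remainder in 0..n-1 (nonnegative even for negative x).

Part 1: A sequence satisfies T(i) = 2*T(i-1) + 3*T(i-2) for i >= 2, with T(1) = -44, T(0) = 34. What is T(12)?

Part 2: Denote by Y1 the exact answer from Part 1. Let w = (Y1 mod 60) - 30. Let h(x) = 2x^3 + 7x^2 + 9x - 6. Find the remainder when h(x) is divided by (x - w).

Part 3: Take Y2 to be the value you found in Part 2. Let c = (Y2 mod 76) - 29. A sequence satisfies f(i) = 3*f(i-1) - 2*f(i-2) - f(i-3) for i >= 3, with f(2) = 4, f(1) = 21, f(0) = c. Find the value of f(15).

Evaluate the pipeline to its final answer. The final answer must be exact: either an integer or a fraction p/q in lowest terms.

158837

Part 1: T(2) = 2*(-44) + 3*(34) = 14; iterating: T(2)=14, T(3)=-104, T(4)=-166, T(5)=-644, T(6)=-1786, T(7)=-5504, T(8)=-16366, T(9)=-49244, T(10)=-147586, T(11)=-442904, T(12)=-1328566; answer -1328566
Part 2: Y1 = -1328566; w = -16; remainder = value at the root: 2*(-16)^3 + 7*(-16)^2 + 9*(-16)^1 - 6 = (-8192) + (1792) + (-144) + (-6) = -6550; answer -6550
Part 3: Y2 = -6550; c = 33; f(3) = 3*(4) - 2*(21) - 1*(33) = -63; iterating: f(3)=-63, f(4)=-218, f(5)=-532, f(6)=-1097, f(7)=-2009, f(8)=-3301, f(9)=-4788, f(10)=-5753, f(11)=-4382, f(12)=3148, f(13)=23961, f(14)=69969, f(15)=158837; answer 158837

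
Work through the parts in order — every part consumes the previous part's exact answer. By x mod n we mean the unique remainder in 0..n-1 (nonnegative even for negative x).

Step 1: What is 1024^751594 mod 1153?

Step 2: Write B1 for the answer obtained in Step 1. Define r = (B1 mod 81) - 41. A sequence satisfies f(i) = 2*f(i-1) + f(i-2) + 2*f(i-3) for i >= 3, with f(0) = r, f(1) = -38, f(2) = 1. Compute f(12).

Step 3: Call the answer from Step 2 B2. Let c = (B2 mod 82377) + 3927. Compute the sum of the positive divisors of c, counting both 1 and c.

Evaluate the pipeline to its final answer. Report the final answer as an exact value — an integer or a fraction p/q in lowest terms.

Step 1: squarings mod 1153: 1024^1=1024, 1024^2=499, 1024^4=1106, 1024^8=1056, 1024^16=185, 1024^32=788, 1024^64=630, 1024^128=268, 1024^256=338, 1024^512=97, 1024^1024=185, 1024^2048=788, 1024^4096=630, 1024^8192=268, 1024^16384=338, 1024^32768=97, 1024^65536=185, 1024^131072=788, 1024^262144=630, 1024^524288=268; 1024^751594 = 1024^2 * 1024^8 * 1024^32 * 1024^64 * 1024^128 * 1024^256 * 1024^512 * 1024^1024 * 1024^4096 * 1024^8192 * 1024^16384 * 1024^65536 * 1024^131072 * 1024^524288 = 16 (mod 1153); answer 16
Step 2: B1 = 16; r = -25; f(3) = 2*(1) + 1*(-38) + 2*(-25) = -86; iterating: f(3)=-86, f(4)=-247, f(5)=-578, f(6)=-1575, f(7)=-4222, f(8)=-11175, f(9)=-29722, f(10)=-79063, f(11)=-210198, f(12)=-558903; answer -558903
Step 3: B2 = -558903; c = 21663; 21663 = 3^2 * 29 * 83; sigma = (1 + 3 + 9) * (1 + 29) * (1 + 83) = 13 * 30 * 84 = 32760; answer 32760

32760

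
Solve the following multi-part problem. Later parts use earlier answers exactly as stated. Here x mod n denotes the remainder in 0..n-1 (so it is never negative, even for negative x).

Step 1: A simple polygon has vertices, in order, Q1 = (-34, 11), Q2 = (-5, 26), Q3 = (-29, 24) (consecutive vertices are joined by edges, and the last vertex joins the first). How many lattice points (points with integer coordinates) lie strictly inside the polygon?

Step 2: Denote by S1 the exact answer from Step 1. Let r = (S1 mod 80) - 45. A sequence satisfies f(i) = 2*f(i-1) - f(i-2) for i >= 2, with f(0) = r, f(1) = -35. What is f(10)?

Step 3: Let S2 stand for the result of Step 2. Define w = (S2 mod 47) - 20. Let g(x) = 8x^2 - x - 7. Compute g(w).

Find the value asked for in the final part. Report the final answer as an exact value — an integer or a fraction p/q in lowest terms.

2025

Step 1: cross terms: (-34*26 - -5*11)=-829, (-5*24 - -29*26)=634, (-29*11 - -34*24)=497; twice the area = |302| = 302; area = 151; boundary points = 1 + 2 + 1 = 4; strictly interior points = area - boundary/2 + 1 = 150; answer 150
Step 2: S1 = 150; r = 25; f(2) = 2*(-35) - 1*(25) = -95; iterating: f(2)=-95, f(3)=-155, f(4)=-215, f(5)=-275, f(6)=-335, f(7)=-395, f(8)=-455, f(9)=-515, f(10)=-575; answer -575
Step 3: S2 = -575; w = 16; 8*(16)^2 - 1*(16)^1 - 7 = (2048) + (-16) + (-7) = 2025; answer 2025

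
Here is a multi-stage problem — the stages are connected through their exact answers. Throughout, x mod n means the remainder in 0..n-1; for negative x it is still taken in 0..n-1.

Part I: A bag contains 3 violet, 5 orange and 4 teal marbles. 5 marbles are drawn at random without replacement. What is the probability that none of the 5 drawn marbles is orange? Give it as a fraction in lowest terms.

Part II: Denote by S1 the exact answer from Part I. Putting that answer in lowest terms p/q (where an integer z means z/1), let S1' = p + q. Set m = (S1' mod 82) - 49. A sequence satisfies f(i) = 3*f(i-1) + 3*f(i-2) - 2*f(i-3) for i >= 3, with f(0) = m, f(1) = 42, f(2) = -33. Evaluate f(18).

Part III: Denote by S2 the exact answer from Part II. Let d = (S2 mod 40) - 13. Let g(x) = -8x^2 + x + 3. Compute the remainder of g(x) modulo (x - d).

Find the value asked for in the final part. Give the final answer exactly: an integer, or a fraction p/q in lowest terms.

-3847

Part I: total draws C(12,5) = 792; favorable C(7,5) = 21; P = 7/264; answer 7/264
Part II: S1 = 7/264; threaded value p + q = 271; m = -24; f(3) = 3*(-33) + 3*(42) - 2*(-24) = 75; iterating: f(3)=75, f(4)=42, f(5)=417, f(6)=1227, f(7)=4848, f(8)=17391, f(9)=64263, f(10)=235266, f(11)=863805, f(12)=3168687, f(13)=11626944, f(14)=42659283, f(15)=156521307, f(16)=574287882, f(17)=2107109001, f(18)=7731148035; answer 7731148035
Part III: S2 = 7731148035; d = 22; remainder = value at the root: -8*(22)^2 + 1*(22)^1 + 3 = (-3872) + (22) + (3) = -3847; answer -3847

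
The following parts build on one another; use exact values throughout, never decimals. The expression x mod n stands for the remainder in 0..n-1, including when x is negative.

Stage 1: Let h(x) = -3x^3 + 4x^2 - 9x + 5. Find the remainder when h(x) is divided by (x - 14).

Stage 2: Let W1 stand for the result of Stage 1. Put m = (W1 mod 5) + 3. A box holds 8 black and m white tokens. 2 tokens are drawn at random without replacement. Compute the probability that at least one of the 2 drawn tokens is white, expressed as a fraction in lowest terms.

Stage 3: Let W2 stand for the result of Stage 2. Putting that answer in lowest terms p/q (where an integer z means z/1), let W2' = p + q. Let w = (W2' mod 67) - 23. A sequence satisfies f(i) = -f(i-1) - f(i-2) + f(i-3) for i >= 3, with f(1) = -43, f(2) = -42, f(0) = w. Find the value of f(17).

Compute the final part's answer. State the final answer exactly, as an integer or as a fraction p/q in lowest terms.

6053

Stage 1: remainder = value at the root: -3*(14)^3 + 4*(14)^2 - 9*(14)^1 + 5 = (-8232) + (784) + (-126) + (5) = -7569; answer -7569
Stage 2: W1 = -7569; m = 4; total draws C(12,2) = 66; complement C(8,2) = 28; favorable 66 - 28 = 38; P = 19/33; answer 19/33
Stage 3: W2 = 19/33; threaded value p + q = 52; w = 29; f(3) = -1*(-42) - 1*(-43) + 1*(29) = 114; iterating: f(3)=114, f(4)=-115, f(5)=-41, f(6)=270, f(7)=-344, f(8)=33, f(9)=581, f(10)=-958, f(11)=410, f(12)=1129, f(13)=-2497, f(14)=1778, f(15)=1848, f(16)=-6123, f(17)=6053; answer 6053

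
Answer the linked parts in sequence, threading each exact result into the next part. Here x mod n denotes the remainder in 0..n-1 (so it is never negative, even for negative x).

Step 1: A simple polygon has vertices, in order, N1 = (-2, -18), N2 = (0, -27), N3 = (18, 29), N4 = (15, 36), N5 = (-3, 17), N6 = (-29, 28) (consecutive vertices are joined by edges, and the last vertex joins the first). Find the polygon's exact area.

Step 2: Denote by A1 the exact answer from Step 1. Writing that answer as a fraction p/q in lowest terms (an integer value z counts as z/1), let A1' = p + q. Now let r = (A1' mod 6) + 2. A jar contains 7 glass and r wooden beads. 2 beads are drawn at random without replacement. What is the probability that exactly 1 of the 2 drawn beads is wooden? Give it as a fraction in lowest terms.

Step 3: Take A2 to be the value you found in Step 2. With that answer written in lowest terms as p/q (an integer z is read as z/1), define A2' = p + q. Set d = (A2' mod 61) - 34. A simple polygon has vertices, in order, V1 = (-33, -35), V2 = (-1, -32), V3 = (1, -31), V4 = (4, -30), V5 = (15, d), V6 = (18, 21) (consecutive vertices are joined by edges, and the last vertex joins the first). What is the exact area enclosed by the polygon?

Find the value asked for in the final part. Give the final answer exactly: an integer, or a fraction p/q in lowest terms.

Step 1: cross terms: (-2*-27 - 0*-18)=54, (0*29 - 18*-27)=486, (18*36 - 15*29)=213, (15*17 - -3*36)=363, (-3*28 - -29*17)=409, (-29*-18 - -2*28)=578; twice the area = |2103| = 2103; area = 2103/2; answer 2103/2
Step 2: A1 = 2103/2; threaded value p + q = 2105; r = 7; total draws C(14,2) = 91; favorable C(7,1)*C(7,1) = 49; P = 7/13; answer 7/13
Step 3: A2 = 7/13; threaded value p + q = 20; d = -14; cross terms: (-33*-32 - -1*-35)=1021, (-1*-31 - 1*-32)=63, (1*-30 - 4*-31)=94, (4*-14 - 15*-30)=394, (15*21 - 18*-14)=567, (18*-35 - -33*21)=63; twice the area = |2202| = 2202; area = 1101; answer 1101

1101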